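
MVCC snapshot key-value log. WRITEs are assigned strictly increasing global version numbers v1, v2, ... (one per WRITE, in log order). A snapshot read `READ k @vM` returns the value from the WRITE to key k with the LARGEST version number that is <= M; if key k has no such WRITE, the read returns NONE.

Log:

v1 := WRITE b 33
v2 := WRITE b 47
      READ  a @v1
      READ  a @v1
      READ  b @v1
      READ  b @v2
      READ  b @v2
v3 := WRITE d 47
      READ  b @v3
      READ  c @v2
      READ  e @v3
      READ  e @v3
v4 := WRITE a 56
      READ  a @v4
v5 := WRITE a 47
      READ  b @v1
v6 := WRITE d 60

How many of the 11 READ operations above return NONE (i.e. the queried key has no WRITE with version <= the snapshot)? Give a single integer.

v1: WRITE b=33  (b history now [(1, 33)])
v2: WRITE b=47  (b history now [(1, 33), (2, 47)])
READ a @v1: history=[] -> no version <= 1 -> NONE
READ a @v1: history=[] -> no version <= 1 -> NONE
READ b @v1: history=[(1, 33), (2, 47)] -> pick v1 -> 33
READ b @v2: history=[(1, 33), (2, 47)] -> pick v2 -> 47
READ b @v2: history=[(1, 33), (2, 47)] -> pick v2 -> 47
v3: WRITE d=47  (d history now [(3, 47)])
READ b @v3: history=[(1, 33), (2, 47)] -> pick v2 -> 47
READ c @v2: history=[] -> no version <= 2 -> NONE
READ e @v3: history=[] -> no version <= 3 -> NONE
READ e @v3: history=[] -> no version <= 3 -> NONE
v4: WRITE a=56  (a history now [(4, 56)])
READ a @v4: history=[(4, 56)] -> pick v4 -> 56
v5: WRITE a=47  (a history now [(4, 56), (5, 47)])
READ b @v1: history=[(1, 33), (2, 47)] -> pick v1 -> 33
v6: WRITE d=60  (d history now [(3, 47), (6, 60)])
Read results in order: ['NONE', 'NONE', '33', '47', '47', '47', 'NONE', 'NONE', 'NONE', '56', '33']
NONE count = 5

Answer: 5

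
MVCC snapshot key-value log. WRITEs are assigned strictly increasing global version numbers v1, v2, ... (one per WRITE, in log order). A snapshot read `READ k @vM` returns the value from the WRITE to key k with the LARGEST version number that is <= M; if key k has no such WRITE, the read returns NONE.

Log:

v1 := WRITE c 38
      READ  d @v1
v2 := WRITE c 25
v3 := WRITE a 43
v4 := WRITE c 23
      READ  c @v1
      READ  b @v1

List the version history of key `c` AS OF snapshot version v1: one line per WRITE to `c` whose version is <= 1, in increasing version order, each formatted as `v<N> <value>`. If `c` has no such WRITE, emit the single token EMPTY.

Scan writes for key=c with version <= 1:
  v1 WRITE c 38 -> keep
  v2 WRITE c 25 -> drop (> snap)
  v3 WRITE a 43 -> skip
  v4 WRITE c 23 -> drop (> snap)
Collected: [(1, 38)]

Answer: v1 38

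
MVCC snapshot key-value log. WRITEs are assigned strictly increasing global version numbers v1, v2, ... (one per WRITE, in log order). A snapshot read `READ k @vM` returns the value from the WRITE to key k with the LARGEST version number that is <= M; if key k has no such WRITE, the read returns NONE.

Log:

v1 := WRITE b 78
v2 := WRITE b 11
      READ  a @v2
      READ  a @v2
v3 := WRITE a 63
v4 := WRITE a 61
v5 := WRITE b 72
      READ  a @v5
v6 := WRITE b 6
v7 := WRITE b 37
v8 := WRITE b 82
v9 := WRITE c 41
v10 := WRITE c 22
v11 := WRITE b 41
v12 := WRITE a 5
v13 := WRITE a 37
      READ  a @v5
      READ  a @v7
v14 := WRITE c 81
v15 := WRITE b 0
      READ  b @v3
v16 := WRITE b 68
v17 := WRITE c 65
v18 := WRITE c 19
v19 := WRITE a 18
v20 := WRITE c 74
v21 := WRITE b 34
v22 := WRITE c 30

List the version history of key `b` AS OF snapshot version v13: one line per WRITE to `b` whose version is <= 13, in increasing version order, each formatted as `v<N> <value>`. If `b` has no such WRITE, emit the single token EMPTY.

Answer: v1 78
v2 11
v5 72
v6 6
v7 37
v8 82
v11 41

Derivation:
Scan writes for key=b with version <= 13:
  v1 WRITE b 78 -> keep
  v2 WRITE b 11 -> keep
  v3 WRITE a 63 -> skip
  v4 WRITE a 61 -> skip
  v5 WRITE b 72 -> keep
  v6 WRITE b 6 -> keep
  v7 WRITE b 37 -> keep
  v8 WRITE b 82 -> keep
  v9 WRITE c 41 -> skip
  v10 WRITE c 22 -> skip
  v11 WRITE b 41 -> keep
  v12 WRITE a 5 -> skip
  v13 WRITE a 37 -> skip
  v14 WRITE c 81 -> skip
  v15 WRITE b 0 -> drop (> snap)
  v16 WRITE b 68 -> drop (> snap)
  v17 WRITE c 65 -> skip
  v18 WRITE c 19 -> skip
  v19 WRITE a 18 -> skip
  v20 WRITE c 74 -> skip
  v21 WRITE b 34 -> drop (> snap)
  v22 WRITE c 30 -> skip
Collected: [(1, 78), (2, 11), (5, 72), (6, 6), (7, 37), (8, 82), (11, 41)]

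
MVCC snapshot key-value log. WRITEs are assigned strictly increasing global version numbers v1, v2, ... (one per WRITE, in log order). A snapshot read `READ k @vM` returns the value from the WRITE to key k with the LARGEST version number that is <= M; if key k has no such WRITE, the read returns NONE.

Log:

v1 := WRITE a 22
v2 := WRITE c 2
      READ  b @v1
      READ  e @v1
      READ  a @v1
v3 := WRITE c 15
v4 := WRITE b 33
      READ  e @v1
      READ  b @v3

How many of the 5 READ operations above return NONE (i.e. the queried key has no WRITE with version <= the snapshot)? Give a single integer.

v1: WRITE a=22  (a history now [(1, 22)])
v2: WRITE c=2  (c history now [(2, 2)])
READ b @v1: history=[] -> no version <= 1 -> NONE
READ e @v1: history=[] -> no version <= 1 -> NONE
READ a @v1: history=[(1, 22)] -> pick v1 -> 22
v3: WRITE c=15  (c history now [(2, 2), (3, 15)])
v4: WRITE b=33  (b history now [(4, 33)])
READ e @v1: history=[] -> no version <= 1 -> NONE
READ b @v3: history=[(4, 33)] -> no version <= 3 -> NONE
Read results in order: ['NONE', 'NONE', '22', 'NONE', 'NONE']
NONE count = 4

Answer: 4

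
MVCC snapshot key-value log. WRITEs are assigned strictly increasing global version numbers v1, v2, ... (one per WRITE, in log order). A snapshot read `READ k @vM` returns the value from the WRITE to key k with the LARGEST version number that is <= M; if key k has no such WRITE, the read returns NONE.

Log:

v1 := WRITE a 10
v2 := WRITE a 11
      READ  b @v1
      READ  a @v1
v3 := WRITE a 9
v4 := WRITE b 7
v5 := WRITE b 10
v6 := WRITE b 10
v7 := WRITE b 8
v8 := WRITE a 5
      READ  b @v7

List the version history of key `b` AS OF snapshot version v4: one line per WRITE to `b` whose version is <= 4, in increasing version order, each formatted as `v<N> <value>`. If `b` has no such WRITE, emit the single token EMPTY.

Scan writes for key=b with version <= 4:
  v1 WRITE a 10 -> skip
  v2 WRITE a 11 -> skip
  v3 WRITE a 9 -> skip
  v4 WRITE b 7 -> keep
  v5 WRITE b 10 -> drop (> snap)
  v6 WRITE b 10 -> drop (> snap)
  v7 WRITE b 8 -> drop (> snap)
  v8 WRITE a 5 -> skip
Collected: [(4, 7)]

Answer: v4 7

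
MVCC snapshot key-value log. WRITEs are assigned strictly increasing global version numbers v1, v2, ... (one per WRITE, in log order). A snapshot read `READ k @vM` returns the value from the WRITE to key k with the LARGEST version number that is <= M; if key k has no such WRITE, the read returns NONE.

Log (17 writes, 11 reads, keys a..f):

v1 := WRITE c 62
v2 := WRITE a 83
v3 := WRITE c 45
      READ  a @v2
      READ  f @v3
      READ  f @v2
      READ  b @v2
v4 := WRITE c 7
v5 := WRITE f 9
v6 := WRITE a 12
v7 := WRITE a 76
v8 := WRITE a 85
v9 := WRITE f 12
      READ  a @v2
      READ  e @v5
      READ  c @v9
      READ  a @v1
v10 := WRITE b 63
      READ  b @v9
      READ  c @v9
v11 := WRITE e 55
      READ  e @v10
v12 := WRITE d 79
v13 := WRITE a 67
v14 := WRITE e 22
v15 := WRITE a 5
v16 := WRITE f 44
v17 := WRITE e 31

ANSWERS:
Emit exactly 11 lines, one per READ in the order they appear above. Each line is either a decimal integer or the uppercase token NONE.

Answer: 83
NONE
NONE
NONE
83
NONE
7
NONE
NONE
7
NONE

Derivation:
v1: WRITE c=62  (c history now [(1, 62)])
v2: WRITE a=83  (a history now [(2, 83)])
v3: WRITE c=45  (c history now [(1, 62), (3, 45)])
READ a @v2: history=[(2, 83)] -> pick v2 -> 83
READ f @v3: history=[] -> no version <= 3 -> NONE
READ f @v2: history=[] -> no version <= 2 -> NONE
READ b @v2: history=[] -> no version <= 2 -> NONE
v4: WRITE c=7  (c history now [(1, 62), (3, 45), (4, 7)])
v5: WRITE f=9  (f history now [(5, 9)])
v6: WRITE a=12  (a history now [(2, 83), (6, 12)])
v7: WRITE a=76  (a history now [(2, 83), (6, 12), (7, 76)])
v8: WRITE a=85  (a history now [(2, 83), (6, 12), (7, 76), (8, 85)])
v9: WRITE f=12  (f history now [(5, 9), (9, 12)])
READ a @v2: history=[(2, 83), (6, 12), (7, 76), (8, 85)] -> pick v2 -> 83
READ e @v5: history=[] -> no version <= 5 -> NONE
READ c @v9: history=[(1, 62), (3, 45), (4, 7)] -> pick v4 -> 7
READ a @v1: history=[(2, 83), (6, 12), (7, 76), (8, 85)] -> no version <= 1 -> NONE
v10: WRITE b=63  (b history now [(10, 63)])
READ b @v9: history=[(10, 63)] -> no version <= 9 -> NONE
READ c @v9: history=[(1, 62), (3, 45), (4, 7)] -> pick v4 -> 7
v11: WRITE e=55  (e history now [(11, 55)])
READ e @v10: history=[(11, 55)] -> no version <= 10 -> NONE
v12: WRITE d=79  (d history now [(12, 79)])
v13: WRITE a=67  (a history now [(2, 83), (6, 12), (7, 76), (8, 85), (13, 67)])
v14: WRITE e=22  (e history now [(11, 55), (14, 22)])
v15: WRITE a=5  (a history now [(2, 83), (6, 12), (7, 76), (8, 85), (13, 67), (15, 5)])
v16: WRITE f=44  (f history now [(5, 9), (9, 12), (16, 44)])
v17: WRITE e=31  (e history now [(11, 55), (14, 22), (17, 31)])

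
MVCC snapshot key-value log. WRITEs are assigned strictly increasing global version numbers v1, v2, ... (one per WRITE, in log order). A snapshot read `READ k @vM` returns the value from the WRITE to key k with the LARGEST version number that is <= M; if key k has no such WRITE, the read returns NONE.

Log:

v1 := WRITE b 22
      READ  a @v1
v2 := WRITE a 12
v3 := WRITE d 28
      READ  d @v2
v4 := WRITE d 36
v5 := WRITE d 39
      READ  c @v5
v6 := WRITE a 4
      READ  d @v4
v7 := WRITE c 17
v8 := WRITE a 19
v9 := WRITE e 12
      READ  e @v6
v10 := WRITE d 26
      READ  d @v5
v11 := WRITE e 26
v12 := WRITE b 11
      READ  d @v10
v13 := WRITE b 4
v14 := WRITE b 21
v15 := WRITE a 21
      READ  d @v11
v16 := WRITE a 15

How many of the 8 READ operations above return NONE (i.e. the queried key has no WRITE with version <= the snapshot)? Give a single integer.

Answer: 4

Derivation:
v1: WRITE b=22  (b history now [(1, 22)])
READ a @v1: history=[] -> no version <= 1 -> NONE
v2: WRITE a=12  (a history now [(2, 12)])
v3: WRITE d=28  (d history now [(3, 28)])
READ d @v2: history=[(3, 28)] -> no version <= 2 -> NONE
v4: WRITE d=36  (d history now [(3, 28), (4, 36)])
v5: WRITE d=39  (d history now [(3, 28), (4, 36), (5, 39)])
READ c @v5: history=[] -> no version <= 5 -> NONE
v6: WRITE a=4  (a history now [(2, 12), (6, 4)])
READ d @v4: history=[(3, 28), (4, 36), (5, 39)] -> pick v4 -> 36
v7: WRITE c=17  (c history now [(7, 17)])
v8: WRITE a=19  (a history now [(2, 12), (6, 4), (8, 19)])
v9: WRITE e=12  (e history now [(9, 12)])
READ e @v6: history=[(9, 12)] -> no version <= 6 -> NONE
v10: WRITE d=26  (d history now [(3, 28), (4, 36), (5, 39), (10, 26)])
READ d @v5: history=[(3, 28), (4, 36), (5, 39), (10, 26)] -> pick v5 -> 39
v11: WRITE e=26  (e history now [(9, 12), (11, 26)])
v12: WRITE b=11  (b history now [(1, 22), (12, 11)])
READ d @v10: history=[(3, 28), (4, 36), (5, 39), (10, 26)] -> pick v10 -> 26
v13: WRITE b=4  (b history now [(1, 22), (12, 11), (13, 4)])
v14: WRITE b=21  (b history now [(1, 22), (12, 11), (13, 4), (14, 21)])
v15: WRITE a=21  (a history now [(2, 12), (6, 4), (8, 19), (15, 21)])
READ d @v11: history=[(3, 28), (4, 36), (5, 39), (10, 26)] -> pick v10 -> 26
v16: WRITE a=15  (a history now [(2, 12), (6, 4), (8, 19), (15, 21), (16, 15)])
Read results in order: ['NONE', 'NONE', 'NONE', '36', 'NONE', '39', '26', '26']
NONE count = 4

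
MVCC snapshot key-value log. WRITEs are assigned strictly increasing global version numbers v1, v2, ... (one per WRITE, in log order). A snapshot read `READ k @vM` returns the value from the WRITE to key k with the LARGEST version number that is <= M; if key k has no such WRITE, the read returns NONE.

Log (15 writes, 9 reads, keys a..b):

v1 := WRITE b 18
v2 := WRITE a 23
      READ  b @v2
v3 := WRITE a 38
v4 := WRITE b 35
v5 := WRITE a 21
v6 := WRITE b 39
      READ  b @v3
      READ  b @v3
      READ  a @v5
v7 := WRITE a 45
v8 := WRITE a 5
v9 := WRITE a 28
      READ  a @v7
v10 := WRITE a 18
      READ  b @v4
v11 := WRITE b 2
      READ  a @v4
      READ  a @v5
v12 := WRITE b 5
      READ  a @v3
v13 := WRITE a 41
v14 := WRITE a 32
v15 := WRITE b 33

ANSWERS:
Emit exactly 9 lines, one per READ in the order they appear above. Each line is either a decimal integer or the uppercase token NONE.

Answer: 18
18
18
21
45
35
38
21
38

Derivation:
v1: WRITE b=18  (b history now [(1, 18)])
v2: WRITE a=23  (a history now [(2, 23)])
READ b @v2: history=[(1, 18)] -> pick v1 -> 18
v3: WRITE a=38  (a history now [(2, 23), (3, 38)])
v4: WRITE b=35  (b history now [(1, 18), (4, 35)])
v5: WRITE a=21  (a history now [(2, 23), (3, 38), (5, 21)])
v6: WRITE b=39  (b history now [(1, 18), (4, 35), (6, 39)])
READ b @v3: history=[(1, 18), (4, 35), (6, 39)] -> pick v1 -> 18
READ b @v3: history=[(1, 18), (4, 35), (6, 39)] -> pick v1 -> 18
READ a @v5: history=[(2, 23), (3, 38), (5, 21)] -> pick v5 -> 21
v7: WRITE a=45  (a history now [(2, 23), (3, 38), (5, 21), (7, 45)])
v8: WRITE a=5  (a history now [(2, 23), (3, 38), (5, 21), (7, 45), (8, 5)])
v9: WRITE a=28  (a history now [(2, 23), (3, 38), (5, 21), (7, 45), (8, 5), (9, 28)])
READ a @v7: history=[(2, 23), (3, 38), (5, 21), (7, 45), (8, 5), (9, 28)] -> pick v7 -> 45
v10: WRITE a=18  (a history now [(2, 23), (3, 38), (5, 21), (7, 45), (8, 5), (9, 28), (10, 18)])
READ b @v4: history=[(1, 18), (4, 35), (6, 39)] -> pick v4 -> 35
v11: WRITE b=2  (b history now [(1, 18), (4, 35), (6, 39), (11, 2)])
READ a @v4: history=[(2, 23), (3, 38), (5, 21), (7, 45), (8, 5), (9, 28), (10, 18)] -> pick v3 -> 38
READ a @v5: history=[(2, 23), (3, 38), (5, 21), (7, 45), (8, 5), (9, 28), (10, 18)] -> pick v5 -> 21
v12: WRITE b=5  (b history now [(1, 18), (4, 35), (6, 39), (11, 2), (12, 5)])
READ a @v3: history=[(2, 23), (3, 38), (5, 21), (7, 45), (8, 5), (9, 28), (10, 18)] -> pick v3 -> 38
v13: WRITE a=41  (a history now [(2, 23), (3, 38), (5, 21), (7, 45), (8, 5), (9, 28), (10, 18), (13, 41)])
v14: WRITE a=32  (a history now [(2, 23), (3, 38), (5, 21), (7, 45), (8, 5), (9, 28), (10, 18), (13, 41), (14, 32)])
v15: WRITE b=33  (b history now [(1, 18), (4, 35), (6, 39), (11, 2), (12, 5), (15, 33)])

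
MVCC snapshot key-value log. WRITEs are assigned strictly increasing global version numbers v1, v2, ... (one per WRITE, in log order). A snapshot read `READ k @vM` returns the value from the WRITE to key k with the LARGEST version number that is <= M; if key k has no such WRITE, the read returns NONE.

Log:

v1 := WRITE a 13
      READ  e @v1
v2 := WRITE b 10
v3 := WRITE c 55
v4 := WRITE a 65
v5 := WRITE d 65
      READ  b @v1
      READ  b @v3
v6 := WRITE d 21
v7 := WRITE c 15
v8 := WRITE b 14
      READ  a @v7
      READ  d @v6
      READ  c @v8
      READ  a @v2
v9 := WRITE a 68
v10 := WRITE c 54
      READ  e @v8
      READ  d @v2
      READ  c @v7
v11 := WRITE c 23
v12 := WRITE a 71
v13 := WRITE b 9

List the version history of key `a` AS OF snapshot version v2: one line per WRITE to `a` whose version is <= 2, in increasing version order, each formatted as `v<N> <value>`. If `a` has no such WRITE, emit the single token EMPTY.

Scan writes for key=a with version <= 2:
  v1 WRITE a 13 -> keep
  v2 WRITE b 10 -> skip
  v3 WRITE c 55 -> skip
  v4 WRITE a 65 -> drop (> snap)
  v5 WRITE d 65 -> skip
  v6 WRITE d 21 -> skip
  v7 WRITE c 15 -> skip
  v8 WRITE b 14 -> skip
  v9 WRITE a 68 -> drop (> snap)
  v10 WRITE c 54 -> skip
  v11 WRITE c 23 -> skip
  v12 WRITE a 71 -> drop (> snap)
  v13 WRITE b 9 -> skip
Collected: [(1, 13)]

Answer: v1 13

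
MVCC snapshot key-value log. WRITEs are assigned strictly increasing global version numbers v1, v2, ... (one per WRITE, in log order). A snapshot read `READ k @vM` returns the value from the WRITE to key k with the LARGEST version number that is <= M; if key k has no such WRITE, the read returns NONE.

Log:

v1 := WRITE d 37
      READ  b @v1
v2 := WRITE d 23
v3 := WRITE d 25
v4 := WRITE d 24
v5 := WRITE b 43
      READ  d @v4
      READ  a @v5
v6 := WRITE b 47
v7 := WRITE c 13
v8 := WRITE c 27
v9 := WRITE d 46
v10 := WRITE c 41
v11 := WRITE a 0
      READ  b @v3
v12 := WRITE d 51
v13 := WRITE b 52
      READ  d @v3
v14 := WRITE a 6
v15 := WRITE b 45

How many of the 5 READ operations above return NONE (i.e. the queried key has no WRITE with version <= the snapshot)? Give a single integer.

Answer: 3

Derivation:
v1: WRITE d=37  (d history now [(1, 37)])
READ b @v1: history=[] -> no version <= 1 -> NONE
v2: WRITE d=23  (d history now [(1, 37), (2, 23)])
v3: WRITE d=25  (d history now [(1, 37), (2, 23), (3, 25)])
v4: WRITE d=24  (d history now [(1, 37), (2, 23), (3, 25), (4, 24)])
v5: WRITE b=43  (b history now [(5, 43)])
READ d @v4: history=[(1, 37), (2, 23), (3, 25), (4, 24)] -> pick v4 -> 24
READ a @v5: history=[] -> no version <= 5 -> NONE
v6: WRITE b=47  (b history now [(5, 43), (6, 47)])
v7: WRITE c=13  (c history now [(7, 13)])
v8: WRITE c=27  (c history now [(7, 13), (8, 27)])
v9: WRITE d=46  (d history now [(1, 37), (2, 23), (3, 25), (4, 24), (9, 46)])
v10: WRITE c=41  (c history now [(7, 13), (8, 27), (10, 41)])
v11: WRITE a=0  (a history now [(11, 0)])
READ b @v3: history=[(5, 43), (6, 47)] -> no version <= 3 -> NONE
v12: WRITE d=51  (d history now [(1, 37), (2, 23), (3, 25), (4, 24), (9, 46), (12, 51)])
v13: WRITE b=52  (b history now [(5, 43), (6, 47), (13, 52)])
READ d @v3: history=[(1, 37), (2, 23), (3, 25), (4, 24), (9, 46), (12, 51)] -> pick v3 -> 25
v14: WRITE a=6  (a history now [(11, 0), (14, 6)])
v15: WRITE b=45  (b history now [(5, 43), (6, 47), (13, 52), (15, 45)])
Read results in order: ['NONE', '24', 'NONE', 'NONE', '25']
NONE count = 3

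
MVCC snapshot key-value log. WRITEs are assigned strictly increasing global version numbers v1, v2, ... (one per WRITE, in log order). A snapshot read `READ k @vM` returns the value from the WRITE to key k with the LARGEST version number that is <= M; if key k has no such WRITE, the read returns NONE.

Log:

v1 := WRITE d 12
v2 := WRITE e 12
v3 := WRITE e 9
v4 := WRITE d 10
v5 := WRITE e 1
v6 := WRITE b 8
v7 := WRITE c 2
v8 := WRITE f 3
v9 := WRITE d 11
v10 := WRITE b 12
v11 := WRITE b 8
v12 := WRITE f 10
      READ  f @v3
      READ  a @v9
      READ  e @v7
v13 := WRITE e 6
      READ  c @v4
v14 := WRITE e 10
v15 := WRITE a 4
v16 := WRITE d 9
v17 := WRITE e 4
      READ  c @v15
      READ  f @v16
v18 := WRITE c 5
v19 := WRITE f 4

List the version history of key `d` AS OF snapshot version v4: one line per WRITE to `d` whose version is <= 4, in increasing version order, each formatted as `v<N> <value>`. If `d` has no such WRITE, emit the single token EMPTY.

Answer: v1 12
v4 10

Derivation:
Scan writes for key=d with version <= 4:
  v1 WRITE d 12 -> keep
  v2 WRITE e 12 -> skip
  v3 WRITE e 9 -> skip
  v4 WRITE d 10 -> keep
  v5 WRITE e 1 -> skip
  v6 WRITE b 8 -> skip
  v7 WRITE c 2 -> skip
  v8 WRITE f 3 -> skip
  v9 WRITE d 11 -> drop (> snap)
  v10 WRITE b 12 -> skip
  v11 WRITE b 8 -> skip
  v12 WRITE f 10 -> skip
  v13 WRITE e 6 -> skip
  v14 WRITE e 10 -> skip
  v15 WRITE a 4 -> skip
  v16 WRITE d 9 -> drop (> snap)
  v17 WRITE e 4 -> skip
  v18 WRITE c 5 -> skip
  v19 WRITE f 4 -> skip
Collected: [(1, 12), (4, 10)]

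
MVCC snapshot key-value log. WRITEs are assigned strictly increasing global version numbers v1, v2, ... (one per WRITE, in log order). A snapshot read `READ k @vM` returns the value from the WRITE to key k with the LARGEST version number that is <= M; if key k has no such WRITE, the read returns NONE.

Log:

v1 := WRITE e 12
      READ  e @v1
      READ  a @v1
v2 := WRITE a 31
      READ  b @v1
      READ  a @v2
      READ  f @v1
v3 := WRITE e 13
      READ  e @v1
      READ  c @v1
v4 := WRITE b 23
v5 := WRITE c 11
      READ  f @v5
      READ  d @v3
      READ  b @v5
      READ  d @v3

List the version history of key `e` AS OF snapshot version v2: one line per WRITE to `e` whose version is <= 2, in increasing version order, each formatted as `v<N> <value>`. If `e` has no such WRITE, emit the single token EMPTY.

Scan writes for key=e with version <= 2:
  v1 WRITE e 12 -> keep
  v2 WRITE a 31 -> skip
  v3 WRITE e 13 -> drop (> snap)
  v4 WRITE b 23 -> skip
  v5 WRITE c 11 -> skip
Collected: [(1, 12)]

Answer: v1 12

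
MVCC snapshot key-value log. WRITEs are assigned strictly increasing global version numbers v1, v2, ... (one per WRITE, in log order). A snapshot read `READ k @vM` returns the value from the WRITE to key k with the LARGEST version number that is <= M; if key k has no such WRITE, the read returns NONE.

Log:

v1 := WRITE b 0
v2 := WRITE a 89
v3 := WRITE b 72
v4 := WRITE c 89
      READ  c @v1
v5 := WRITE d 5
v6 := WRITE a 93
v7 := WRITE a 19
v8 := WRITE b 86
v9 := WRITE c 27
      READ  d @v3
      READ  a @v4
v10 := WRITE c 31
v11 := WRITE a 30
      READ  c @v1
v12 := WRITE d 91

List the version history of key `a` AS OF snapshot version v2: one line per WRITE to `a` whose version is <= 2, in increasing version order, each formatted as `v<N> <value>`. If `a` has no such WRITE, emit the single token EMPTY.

Scan writes for key=a with version <= 2:
  v1 WRITE b 0 -> skip
  v2 WRITE a 89 -> keep
  v3 WRITE b 72 -> skip
  v4 WRITE c 89 -> skip
  v5 WRITE d 5 -> skip
  v6 WRITE a 93 -> drop (> snap)
  v7 WRITE a 19 -> drop (> snap)
  v8 WRITE b 86 -> skip
  v9 WRITE c 27 -> skip
  v10 WRITE c 31 -> skip
  v11 WRITE a 30 -> drop (> snap)
  v12 WRITE d 91 -> skip
Collected: [(2, 89)]

Answer: v2 89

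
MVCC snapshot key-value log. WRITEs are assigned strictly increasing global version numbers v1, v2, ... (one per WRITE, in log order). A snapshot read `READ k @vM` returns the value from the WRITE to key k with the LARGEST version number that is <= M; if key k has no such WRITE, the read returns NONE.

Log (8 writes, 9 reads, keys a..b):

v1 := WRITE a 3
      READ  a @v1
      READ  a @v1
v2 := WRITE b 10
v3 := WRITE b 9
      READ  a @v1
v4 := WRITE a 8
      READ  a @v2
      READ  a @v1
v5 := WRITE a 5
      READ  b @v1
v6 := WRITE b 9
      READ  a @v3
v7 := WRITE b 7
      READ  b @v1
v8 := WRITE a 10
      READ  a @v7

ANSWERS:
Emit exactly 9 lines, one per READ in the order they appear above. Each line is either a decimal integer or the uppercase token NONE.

v1: WRITE a=3  (a history now [(1, 3)])
READ a @v1: history=[(1, 3)] -> pick v1 -> 3
READ a @v1: history=[(1, 3)] -> pick v1 -> 3
v2: WRITE b=10  (b history now [(2, 10)])
v3: WRITE b=9  (b history now [(2, 10), (3, 9)])
READ a @v1: history=[(1, 3)] -> pick v1 -> 3
v4: WRITE a=8  (a history now [(1, 3), (4, 8)])
READ a @v2: history=[(1, 3), (4, 8)] -> pick v1 -> 3
READ a @v1: history=[(1, 3), (4, 8)] -> pick v1 -> 3
v5: WRITE a=5  (a history now [(1, 3), (4, 8), (5, 5)])
READ b @v1: history=[(2, 10), (3, 9)] -> no version <= 1 -> NONE
v6: WRITE b=9  (b history now [(2, 10), (3, 9), (6, 9)])
READ a @v3: history=[(1, 3), (4, 8), (5, 5)] -> pick v1 -> 3
v7: WRITE b=7  (b history now [(2, 10), (3, 9), (6, 9), (7, 7)])
READ b @v1: history=[(2, 10), (3, 9), (6, 9), (7, 7)] -> no version <= 1 -> NONE
v8: WRITE a=10  (a history now [(1, 3), (4, 8), (5, 5), (8, 10)])
READ a @v7: history=[(1, 3), (4, 8), (5, 5), (8, 10)] -> pick v5 -> 5

Answer: 3
3
3
3
3
NONE
3
NONE
5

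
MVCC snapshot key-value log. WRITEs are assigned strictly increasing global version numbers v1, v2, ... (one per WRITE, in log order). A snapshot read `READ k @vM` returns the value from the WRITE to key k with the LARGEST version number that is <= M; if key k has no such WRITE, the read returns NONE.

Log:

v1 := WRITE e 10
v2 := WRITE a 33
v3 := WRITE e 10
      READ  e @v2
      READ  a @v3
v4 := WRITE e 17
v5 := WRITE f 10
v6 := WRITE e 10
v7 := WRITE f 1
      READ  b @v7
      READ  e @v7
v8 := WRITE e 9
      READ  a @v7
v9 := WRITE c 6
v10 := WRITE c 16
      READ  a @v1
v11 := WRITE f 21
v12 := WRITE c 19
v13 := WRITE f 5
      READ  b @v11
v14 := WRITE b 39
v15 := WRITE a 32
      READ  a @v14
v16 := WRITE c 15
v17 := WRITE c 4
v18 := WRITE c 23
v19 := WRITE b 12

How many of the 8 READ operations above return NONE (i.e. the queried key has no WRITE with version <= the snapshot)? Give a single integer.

Answer: 3

Derivation:
v1: WRITE e=10  (e history now [(1, 10)])
v2: WRITE a=33  (a history now [(2, 33)])
v3: WRITE e=10  (e history now [(1, 10), (3, 10)])
READ e @v2: history=[(1, 10), (3, 10)] -> pick v1 -> 10
READ a @v3: history=[(2, 33)] -> pick v2 -> 33
v4: WRITE e=17  (e history now [(1, 10), (3, 10), (4, 17)])
v5: WRITE f=10  (f history now [(5, 10)])
v6: WRITE e=10  (e history now [(1, 10), (3, 10), (4, 17), (6, 10)])
v7: WRITE f=1  (f history now [(5, 10), (7, 1)])
READ b @v7: history=[] -> no version <= 7 -> NONE
READ e @v7: history=[(1, 10), (3, 10), (4, 17), (6, 10)] -> pick v6 -> 10
v8: WRITE e=9  (e history now [(1, 10), (3, 10), (4, 17), (6, 10), (8, 9)])
READ a @v7: history=[(2, 33)] -> pick v2 -> 33
v9: WRITE c=6  (c history now [(9, 6)])
v10: WRITE c=16  (c history now [(9, 6), (10, 16)])
READ a @v1: history=[(2, 33)] -> no version <= 1 -> NONE
v11: WRITE f=21  (f history now [(5, 10), (7, 1), (11, 21)])
v12: WRITE c=19  (c history now [(9, 6), (10, 16), (12, 19)])
v13: WRITE f=5  (f history now [(5, 10), (7, 1), (11, 21), (13, 5)])
READ b @v11: history=[] -> no version <= 11 -> NONE
v14: WRITE b=39  (b history now [(14, 39)])
v15: WRITE a=32  (a history now [(2, 33), (15, 32)])
READ a @v14: history=[(2, 33), (15, 32)] -> pick v2 -> 33
v16: WRITE c=15  (c history now [(9, 6), (10, 16), (12, 19), (16, 15)])
v17: WRITE c=4  (c history now [(9, 6), (10, 16), (12, 19), (16, 15), (17, 4)])
v18: WRITE c=23  (c history now [(9, 6), (10, 16), (12, 19), (16, 15), (17, 4), (18, 23)])
v19: WRITE b=12  (b history now [(14, 39), (19, 12)])
Read results in order: ['10', '33', 'NONE', '10', '33', 'NONE', 'NONE', '33']
NONE count = 3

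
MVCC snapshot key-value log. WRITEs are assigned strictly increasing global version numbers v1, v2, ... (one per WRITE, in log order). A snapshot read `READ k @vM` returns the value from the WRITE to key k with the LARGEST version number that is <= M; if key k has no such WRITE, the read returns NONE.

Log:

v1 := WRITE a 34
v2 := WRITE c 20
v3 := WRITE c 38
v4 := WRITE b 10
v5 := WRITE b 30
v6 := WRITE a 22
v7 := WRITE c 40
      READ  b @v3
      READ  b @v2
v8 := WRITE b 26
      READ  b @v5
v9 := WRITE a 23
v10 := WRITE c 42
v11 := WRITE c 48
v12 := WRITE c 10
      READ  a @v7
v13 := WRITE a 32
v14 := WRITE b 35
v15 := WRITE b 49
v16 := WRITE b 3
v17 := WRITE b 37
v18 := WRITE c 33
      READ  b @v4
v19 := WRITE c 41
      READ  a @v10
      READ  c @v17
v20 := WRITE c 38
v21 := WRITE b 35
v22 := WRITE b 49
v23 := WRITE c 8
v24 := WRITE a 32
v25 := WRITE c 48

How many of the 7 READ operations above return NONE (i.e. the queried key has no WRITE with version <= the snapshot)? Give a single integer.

Answer: 2

Derivation:
v1: WRITE a=34  (a history now [(1, 34)])
v2: WRITE c=20  (c history now [(2, 20)])
v3: WRITE c=38  (c history now [(2, 20), (3, 38)])
v4: WRITE b=10  (b history now [(4, 10)])
v5: WRITE b=30  (b history now [(4, 10), (5, 30)])
v6: WRITE a=22  (a history now [(1, 34), (6, 22)])
v7: WRITE c=40  (c history now [(2, 20), (3, 38), (7, 40)])
READ b @v3: history=[(4, 10), (5, 30)] -> no version <= 3 -> NONE
READ b @v2: history=[(4, 10), (5, 30)] -> no version <= 2 -> NONE
v8: WRITE b=26  (b history now [(4, 10), (5, 30), (8, 26)])
READ b @v5: history=[(4, 10), (5, 30), (8, 26)] -> pick v5 -> 30
v9: WRITE a=23  (a history now [(1, 34), (6, 22), (9, 23)])
v10: WRITE c=42  (c history now [(2, 20), (3, 38), (7, 40), (10, 42)])
v11: WRITE c=48  (c history now [(2, 20), (3, 38), (7, 40), (10, 42), (11, 48)])
v12: WRITE c=10  (c history now [(2, 20), (3, 38), (7, 40), (10, 42), (11, 48), (12, 10)])
READ a @v7: history=[(1, 34), (6, 22), (9, 23)] -> pick v6 -> 22
v13: WRITE a=32  (a history now [(1, 34), (6, 22), (9, 23), (13, 32)])
v14: WRITE b=35  (b history now [(4, 10), (5, 30), (8, 26), (14, 35)])
v15: WRITE b=49  (b history now [(4, 10), (5, 30), (8, 26), (14, 35), (15, 49)])
v16: WRITE b=3  (b history now [(4, 10), (5, 30), (8, 26), (14, 35), (15, 49), (16, 3)])
v17: WRITE b=37  (b history now [(4, 10), (5, 30), (8, 26), (14, 35), (15, 49), (16, 3), (17, 37)])
v18: WRITE c=33  (c history now [(2, 20), (3, 38), (7, 40), (10, 42), (11, 48), (12, 10), (18, 33)])
READ b @v4: history=[(4, 10), (5, 30), (8, 26), (14, 35), (15, 49), (16, 3), (17, 37)] -> pick v4 -> 10
v19: WRITE c=41  (c history now [(2, 20), (3, 38), (7, 40), (10, 42), (11, 48), (12, 10), (18, 33), (19, 41)])
READ a @v10: history=[(1, 34), (6, 22), (9, 23), (13, 32)] -> pick v9 -> 23
READ c @v17: history=[(2, 20), (3, 38), (7, 40), (10, 42), (11, 48), (12, 10), (18, 33), (19, 41)] -> pick v12 -> 10
v20: WRITE c=38  (c history now [(2, 20), (3, 38), (7, 40), (10, 42), (11, 48), (12, 10), (18, 33), (19, 41), (20, 38)])
v21: WRITE b=35  (b history now [(4, 10), (5, 30), (8, 26), (14, 35), (15, 49), (16, 3), (17, 37), (21, 35)])
v22: WRITE b=49  (b history now [(4, 10), (5, 30), (8, 26), (14, 35), (15, 49), (16, 3), (17, 37), (21, 35), (22, 49)])
v23: WRITE c=8  (c history now [(2, 20), (3, 38), (7, 40), (10, 42), (11, 48), (12, 10), (18, 33), (19, 41), (20, 38), (23, 8)])
v24: WRITE a=32  (a history now [(1, 34), (6, 22), (9, 23), (13, 32), (24, 32)])
v25: WRITE c=48  (c history now [(2, 20), (3, 38), (7, 40), (10, 42), (11, 48), (12, 10), (18, 33), (19, 41), (20, 38), (23, 8), (25, 48)])
Read results in order: ['NONE', 'NONE', '30', '22', '10', '23', '10']
NONE count = 2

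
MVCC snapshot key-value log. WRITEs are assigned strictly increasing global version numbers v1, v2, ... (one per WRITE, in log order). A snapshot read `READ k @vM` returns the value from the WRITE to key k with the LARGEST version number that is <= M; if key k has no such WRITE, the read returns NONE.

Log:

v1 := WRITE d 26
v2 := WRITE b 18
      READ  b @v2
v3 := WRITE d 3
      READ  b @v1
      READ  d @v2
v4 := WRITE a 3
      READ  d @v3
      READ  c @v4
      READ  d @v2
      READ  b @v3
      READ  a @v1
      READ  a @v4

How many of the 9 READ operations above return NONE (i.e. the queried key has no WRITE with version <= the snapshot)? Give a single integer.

Answer: 3

Derivation:
v1: WRITE d=26  (d history now [(1, 26)])
v2: WRITE b=18  (b history now [(2, 18)])
READ b @v2: history=[(2, 18)] -> pick v2 -> 18
v3: WRITE d=3  (d history now [(1, 26), (3, 3)])
READ b @v1: history=[(2, 18)] -> no version <= 1 -> NONE
READ d @v2: history=[(1, 26), (3, 3)] -> pick v1 -> 26
v4: WRITE a=3  (a history now [(4, 3)])
READ d @v3: history=[(1, 26), (3, 3)] -> pick v3 -> 3
READ c @v4: history=[] -> no version <= 4 -> NONE
READ d @v2: history=[(1, 26), (3, 3)] -> pick v1 -> 26
READ b @v3: history=[(2, 18)] -> pick v2 -> 18
READ a @v1: history=[(4, 3)] -> no version <= 1 -> NONE
READ a @v4: history=[(4, 3)] -> pick v4 -> 3
Read results in order: ['18', 'NONE', '26', '3', 'NONE', '26', '18', 'NONE', '3']
NONE count = 3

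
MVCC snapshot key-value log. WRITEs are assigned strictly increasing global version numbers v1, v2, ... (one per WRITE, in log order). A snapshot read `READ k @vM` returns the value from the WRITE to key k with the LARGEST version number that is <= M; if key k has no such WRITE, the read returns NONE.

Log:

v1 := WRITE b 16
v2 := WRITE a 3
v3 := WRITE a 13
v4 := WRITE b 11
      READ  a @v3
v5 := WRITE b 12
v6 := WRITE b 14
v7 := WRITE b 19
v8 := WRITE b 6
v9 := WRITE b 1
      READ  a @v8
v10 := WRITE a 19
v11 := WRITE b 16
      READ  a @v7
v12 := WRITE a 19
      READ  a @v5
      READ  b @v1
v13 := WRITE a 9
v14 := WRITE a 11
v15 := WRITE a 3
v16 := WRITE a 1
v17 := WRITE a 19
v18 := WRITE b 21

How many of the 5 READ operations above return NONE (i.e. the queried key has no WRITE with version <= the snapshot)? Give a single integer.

v1: WRITE b=16  (b history now [(1, 16)])
v2: WRITE a=3  (a history now [(2, 3)])
v3: WRITE a=13  (a history now [(2, 3), (3, 13)])
v4: WRITE b=11  (b history now [(1, 16), (4, 11)])
READ a @v3: history=[(2, 3), (3, 13)] -> pick v3 -> 13
v5: WRITE b=12  (b history now [(1, 16), (4, 11), (5, 12)])
v6: WRITE b=14  (b history now [(1, 16), (4, 11), (5, 12), (6, 14)])
v7: WRITE b=19  (b history now [(1, 16), (4, 11), (5, 12), (6, 14), (7, 19)])
v8: WRITE b=6  (b history now [(1, 16), (4, 11), (5, 12), (6, 14), (7, 19), (8, 6)])
v9: WRITE b=1  (b history now [(1, 16), (4, 11), (5, 12), (6, 14), (7, 19), (8, 6), (9, 1)])
READ a @v8: history=[(2, 3), (3, 13)] -> pick v3 -> 13
v10: WRITE a=19  (a history now [(2, 3), (3, 13), (10, 19)])
v11: WRITE b=16  (b history now [(1, 16), (4, 11), (5, 12), (6, 14), (7, 19), (8, 6), (9, 1), (11, 16)])
READ a @v7: history=[(2, 3), (3, 13), (10, 19)] -> pick v3 -> 13
v12: WRITE a=19  (a history now [(2, 3), (3, 13), (10, 19), (12, 19)])
READ a @v5: history=[(2, 3), (3, 13), (10, 19), (12, 19)] -> pick v3 -> 13
READ b @v1: history=[(1, 16), (4, 11), (5, 12), (6, 14), (7, 19), (8, 6), (9, 1), (11, 16)] -> pick v1 -> 16
v13: WRITE a=9  (a history now [(2, 3), (3, 13), (10, 19), (12, 19), (13, 9)])
v14: WRITE a=11  (a history now [(2, 3), (3, 13), (10, 19), (12, 19), (13, 9), (14, 11)])
v15: WRITE a=3  (a history now [(2, 3), (3, 13), (10, 19), (12, 19), (13, 9), (14, 11), (15, 3)])
v16: WRITE a=1  (a history now [(2, 3), (3, 13), (10, 19), (12, 19), (13, 9), (14, 11), (15, 3), (16, 1)])
v17: WRITE a=19  (a history now [(2, 3), (3, 13), (10, 19), (12, 19), (13, 9), (14, 11), (15, 3), (16, 1), (17, 19)])
v18: WRITE b=21  (b history now [(1, 16), (4, 11), (5, 12), (6, 14), (7, 19), (8, 6), (9, 1), (11, 16), (18, 21)])
Read results in order: ['13', '13', '13', '13', '16']
NONE count = 0

Answer: 0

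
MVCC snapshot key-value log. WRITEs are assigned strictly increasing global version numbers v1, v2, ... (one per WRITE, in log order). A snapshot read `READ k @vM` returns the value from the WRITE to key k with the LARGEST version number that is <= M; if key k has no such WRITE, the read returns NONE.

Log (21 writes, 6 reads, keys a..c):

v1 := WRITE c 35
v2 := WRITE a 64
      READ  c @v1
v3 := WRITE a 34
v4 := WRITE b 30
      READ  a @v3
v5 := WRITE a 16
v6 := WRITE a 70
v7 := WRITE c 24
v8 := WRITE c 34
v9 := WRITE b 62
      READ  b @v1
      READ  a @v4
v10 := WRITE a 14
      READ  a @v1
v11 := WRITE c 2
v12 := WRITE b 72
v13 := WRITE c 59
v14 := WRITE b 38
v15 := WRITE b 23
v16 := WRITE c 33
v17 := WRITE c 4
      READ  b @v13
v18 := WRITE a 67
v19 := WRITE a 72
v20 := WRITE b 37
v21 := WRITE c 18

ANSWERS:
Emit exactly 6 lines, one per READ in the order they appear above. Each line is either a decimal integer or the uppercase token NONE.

v1: WRITE c=35  (c history now [(1, 35)])
v2: WRITE a=64  (a history now [(2, 64)])
READ c @v1: history=[(1, 35)] -> pick v1 -> 35
v3: WRITE a=34  (a history now [(2, 64), (3, 34)])
v4: WRITE b=30  (b history now [(4, 30)])
READ a @v3: history=[(2, 64), (3, 34)] -> pick v3 -> 34
v5: WRITE a=16  (a history now [(2, 64), (3, 34), (5, 16)])
v6: WRITE a=70  (a history now [(2, 64), (3, 34), (5, 16), (6, 70)])
v7: WRITE c=24  (c history now [(1, 35), (7, 24)])
v8: WRITE c=34  (c history now [(1, 35), (7, 24), (8, 34)])
v9: WRITE b=62  (b history now [(4, 30), (9, 62)])
READ b @v1: history=[(4, 30), (9, 62)] -> no version <= 1 -> NONE
READ a @v4: history=[(2, 64), (3, 34), (5, 16), (6, 70)] -> pick v3 -> 34
v10: WRITE a=14  (a history now [(2, 64), (3, 34), (5, 16), (6, 70), (10, 14)])
READ a @v1: history=[(2, 64), (3, 34), (5, 16), (6, 70), (10, 14)] -> no version <= 1 -> NONE
v11: WRITE c=2  (c history now [(1, 35), (7, 24), (8, 34), (11, 2)])
v12: WRITE b=72  (b history now [(4, 30), (9, 62), (12, 72)])
v13: WRITE c=59  (c history now [(1, 35), (7, 24), (8, 34), (11, 2), (13, 59)])
v14: WRITE b=38  (b history now [(4, 30), (9, 62), (12, 72), (14, 38)])
v15: WRITE b=23  (b history now [(4, 30), (9, 62), (12, 72), (14, 38), (15, 23)])
v16: WRITE c=33  (c history now [(1, 35), (7, 24), (8, 34), (11, 2), (13, 59), (16, 33)])
v17: WRITE c=4  (c history now [(1, 35), (7, 24), (8, 34), (11, 2), (13, 59), (16, 33), (17, 4)])
READ b @v13: history=[(4, 30), (9, 62), (12, 72), (14, 38), (15, 23)] -> pick v12 -> 72
v18: WRITE a=67  (a history now [(2, 64), (3, 34), (5, 16), (6, 70), (10, 14), (18, 67)])
v19: WRITE a=72  (a history now [(2, 64), (3, 34), (5, 16), (6, 70), (10, 14), (18, 67), (19, 72)])
v20: WRITE b=37  (b history now [(4, 30), (9, 62), (12, 72), (14, 38), (15, 23), (20, 37)])
v21: WRITE c=18  (c history now [(1, 35), (7, 24), (8, 34), (11, 2), (13, 59), (16, 33), (17, 4), (21, 18)])

Answer: 35
34
NONE
34
NONE
72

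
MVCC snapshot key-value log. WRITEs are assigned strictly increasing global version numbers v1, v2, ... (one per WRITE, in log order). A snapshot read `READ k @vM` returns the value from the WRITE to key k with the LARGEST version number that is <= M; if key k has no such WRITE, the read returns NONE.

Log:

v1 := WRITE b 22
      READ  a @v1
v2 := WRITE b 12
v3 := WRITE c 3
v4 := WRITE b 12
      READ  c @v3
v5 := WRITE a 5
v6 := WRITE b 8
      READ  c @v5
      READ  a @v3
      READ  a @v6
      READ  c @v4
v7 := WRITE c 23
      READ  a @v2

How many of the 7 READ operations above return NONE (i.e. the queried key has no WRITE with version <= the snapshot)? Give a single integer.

v1: WRITE b=22  (b history now [(1, 22)])
READ a @v1: history=[] -> no version <= 1 -> NONE
v2: WRITE b=12  (b history now [(1, 22), (2, 12)])
v3: WRITE c=3  (c history now [(3, 3)])
v4: WRITE b=12  (b history now [(1, 22), (2, 12), (4, 12)])
READ c @v3: history=[(3, 3)] -> pick v3 -> 3
v5: WRITE a=5  (a history now [(5, 5)])
v6: WRITE b=8  (b history now [(1, 22), (2, 12), (4, 12), (6, 8)])
READ c @v5: history=[(3, 3)] -> pick v3 -> 3
READ a @v3: history=[(5, 5)] -> no version <= 3 -> NONE
READ a @v6: history=[(5, 5)] -> pick v5 -> 5
READ c @v4: history=[(3, 3)] -> pick v3 -> 3
v7: WRITE c=23  (c history now [(3, 3), (7, 23)])
READ a @v2: history=[(5, 5)] -> no version <= 2 -> NONE
Read results in order: ['NONE', '3', '3', 'NONE', '5', '3', 'NONE']
NONE count = 3

Answer: 3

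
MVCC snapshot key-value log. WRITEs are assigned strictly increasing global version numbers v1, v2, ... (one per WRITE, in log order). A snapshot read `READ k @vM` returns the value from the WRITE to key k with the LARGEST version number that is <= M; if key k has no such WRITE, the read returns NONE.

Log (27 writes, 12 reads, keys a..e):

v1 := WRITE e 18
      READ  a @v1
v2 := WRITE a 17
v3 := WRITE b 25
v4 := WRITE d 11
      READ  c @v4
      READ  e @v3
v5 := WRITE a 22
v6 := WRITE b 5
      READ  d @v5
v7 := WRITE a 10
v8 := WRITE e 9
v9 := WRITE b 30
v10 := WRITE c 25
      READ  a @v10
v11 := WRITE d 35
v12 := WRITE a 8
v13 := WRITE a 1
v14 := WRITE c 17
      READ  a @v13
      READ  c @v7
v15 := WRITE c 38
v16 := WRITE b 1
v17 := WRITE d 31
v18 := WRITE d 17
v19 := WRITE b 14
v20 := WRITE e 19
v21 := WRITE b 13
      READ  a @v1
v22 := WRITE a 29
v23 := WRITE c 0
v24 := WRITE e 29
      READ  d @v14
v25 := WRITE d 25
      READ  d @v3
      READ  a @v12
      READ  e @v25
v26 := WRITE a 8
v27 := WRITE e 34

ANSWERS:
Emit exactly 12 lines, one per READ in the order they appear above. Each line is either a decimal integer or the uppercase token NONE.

Answer: NONE
NONE
18
11
10
1
NONE
NONE
35
NONE
8
29

Derivation:
v1: WRITE e=18  (e history now [(1, 18)])
READ a @v1: history=[] -> no version <= 1 -> NONE
v2: WRITE a=17  (a history now [(2, 17)])
v3: WRITE b=25  (b history now [(3, 25)])
v4: WRITE d=11  (d history now [(4, 11)])
READ c @v4: history=[] -> no version <= 4 -> NONE
READ e @v3: history=[(1, 18)] -> pick v1 -> 18
v5: WRITE a=22  (a history now [(2, 17), (5, 22)])
v6: WRITE b=5  (b history now [(3, 25), (6, 5)])
READ d @v5: history=[(4, 11)] -> pick v4 -> 11
v7: WRITE a=10  (a history now [(2, 17), (5, 22), (7, 10)])
v8: WRITE e=9  (e history now [(1, 18), (8, 9)])
v9: WRITE b=30  (b history now [(3, 25), (6, 5), (9, 30)])
v10: WRITE c=25  (c history now [(10, 25)])
READ a @v10: history=[(2, 17), (5, 22), (7, 10)] -> pick v7 -> 10
v11: WRITE d=35  (d history now [(4, 11), (11, 35)])
v12: WRITE a=8  (a history now [(2, 17), (5, 22), (7, 10), (12, 8)])
v13: WRITE a=1  (a history now [(2, 17), (5, 22), (7, 10), (12, 8), (13, 1)])
v14: WRITE c=17  (c history now [(10, 25), (14, 17)])
READ a @v13: history=[(2, 17), (5, 22), (7, 10), (12, 8), (13, 1)] -> pick v13 -> 1
READ c @v7: history=[(10, 25), (14, 17)] -> no version <= 7 -> NONE
v15: WRITE c=38  (c history now [(10, 25), (14, 17), (15, 38)])
v16: WRITE b=1  (b history now [(3, 25), (6, 5), (9, 30), (16, 1)])
v17: WRITE d=31  (d history now [(4, 11), (11, 35), (17, 31)])
v18: WRITE d=17  (d history now [(4, 11), (11, 35), (17, 31), (18, 17)])
v19: WRITE b=14  (b history now [(3, 25), (6, 5), (9, 30), (16, 1), (19, 14)])
v20: WRITE e=19  (e history now [(1, 18), (8, 9), (20, 19)])
v21: WRITE b=13  (b history now [(3, 25), (6, 5), (9, 30), (16, 1), (19, 14), (21, 13)])
READ a @v1: history=[(2, 17), (5, 22), (7, 10), (12, 8), (13, 1)] -> no version <= 1 -> NONE
v22: WRITE a=29  (a history now [(2, 17), (5, 22), (7, 10), (12, 8), (13, 1), (22, 29)])
v23: WRITE c=0  (c history now [(10, 25), (14, 17), (15, 38), (23, 0)])
v24: WRITE e=29  (e history now [(1, 18), (8, 9), (20, 19), (24, 29)])
READ d @v14: history=[(4, 11), (11, 35), (17, 31), (18, 17)] -> pick v11 -> 35
v25: WRITE d=25  (d history now [(4, 11), (11, 35), (17, 31), (18, 17), (25, 25)])
READ d @v3: history=[(4, 11), (11, 35), (17, 31), (18, 17), (25, 25)] -> no version <= 3 -> NONE
READ a @v12: history=[(2, 17), (5, 22), (7, 10), (12, 8), (13, 1), (22, 29)] -> pick v12 -> 8
READ e @v25: history=[(1, 18), (8, 9), (20, 19), (24, 29)] -> pick v24 -> 29
v26: WRITE a=8  (a history now [(2, 17), (5, 22), (7, 10), (12, 8), (13, 1), (22, 29), (26, 8)])
v27: WRITE e=34  (e history now [(1, 18), (8, 9), (20, 19), (24, 29), (27, 34)])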